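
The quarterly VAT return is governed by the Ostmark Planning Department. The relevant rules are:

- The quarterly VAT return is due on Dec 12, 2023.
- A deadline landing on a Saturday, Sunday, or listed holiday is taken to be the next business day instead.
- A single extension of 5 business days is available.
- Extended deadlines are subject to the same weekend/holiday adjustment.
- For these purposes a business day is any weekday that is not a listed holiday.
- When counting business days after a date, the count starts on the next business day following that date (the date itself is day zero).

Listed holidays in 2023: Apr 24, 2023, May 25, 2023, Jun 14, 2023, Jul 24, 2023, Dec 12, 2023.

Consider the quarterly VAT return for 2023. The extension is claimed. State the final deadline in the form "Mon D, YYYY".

The stated deadline is Dec 12, 2023.
Dec 12, 2023 falls on a listed holiday. Rolling to the next business day gives Dec 13, 2023, a Wednesday.
The 5-business-day extension runs from Dec 13, 2023 to Dec 20, 2023.
Dec 20, 2023 (Wednesday) is already a business day.
So the filing is due Dec 20, 2023.

Dec 20, 2023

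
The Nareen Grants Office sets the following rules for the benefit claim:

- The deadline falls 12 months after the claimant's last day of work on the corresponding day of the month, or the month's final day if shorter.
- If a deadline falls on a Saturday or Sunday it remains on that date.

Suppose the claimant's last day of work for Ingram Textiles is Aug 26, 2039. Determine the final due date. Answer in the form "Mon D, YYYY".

Moving 12 months forward from Aug 26, 2039 on the corresponding day gives Aug 26, 2040.
Aug 26, 2040 falls on a Sunday. The rules make no weekend/holiday allowance, so it remains Aug 26, 2040.
So the filing is due Aug 26, 2040.

Aug 26, 2040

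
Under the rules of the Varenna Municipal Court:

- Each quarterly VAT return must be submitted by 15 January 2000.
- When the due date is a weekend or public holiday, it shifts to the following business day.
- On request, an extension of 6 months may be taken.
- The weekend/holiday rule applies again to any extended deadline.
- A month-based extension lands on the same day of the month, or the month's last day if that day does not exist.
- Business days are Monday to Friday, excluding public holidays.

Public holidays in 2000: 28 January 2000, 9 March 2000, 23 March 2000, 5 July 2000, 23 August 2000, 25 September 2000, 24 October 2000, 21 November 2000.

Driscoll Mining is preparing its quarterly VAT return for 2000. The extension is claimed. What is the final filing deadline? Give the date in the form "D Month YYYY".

Start from the fixed due date, 15 January 2000.
15 January 2000 is a Saturday, so it moves to the next business day, 17 January 2000 (Monday).
Applying the 6 months extension: 6 months after 17 January 2000 is 17 July 2000.
17 July 2000 (Monday) is already a business day.
Deadline: 17 July 2000.

17 July 2000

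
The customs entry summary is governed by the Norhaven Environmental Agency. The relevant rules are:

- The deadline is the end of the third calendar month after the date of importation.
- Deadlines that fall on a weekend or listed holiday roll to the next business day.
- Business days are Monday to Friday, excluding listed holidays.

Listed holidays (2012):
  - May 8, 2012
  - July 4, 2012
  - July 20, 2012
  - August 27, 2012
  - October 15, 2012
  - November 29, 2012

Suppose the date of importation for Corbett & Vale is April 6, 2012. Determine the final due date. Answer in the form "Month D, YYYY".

July 31, 2012

The third month after April 6, 2012 is July 2012, whose last day is July 31, 2012.
July 31, 2012 (Tuesday) is already a business day.
Deadline: July 31, 2012.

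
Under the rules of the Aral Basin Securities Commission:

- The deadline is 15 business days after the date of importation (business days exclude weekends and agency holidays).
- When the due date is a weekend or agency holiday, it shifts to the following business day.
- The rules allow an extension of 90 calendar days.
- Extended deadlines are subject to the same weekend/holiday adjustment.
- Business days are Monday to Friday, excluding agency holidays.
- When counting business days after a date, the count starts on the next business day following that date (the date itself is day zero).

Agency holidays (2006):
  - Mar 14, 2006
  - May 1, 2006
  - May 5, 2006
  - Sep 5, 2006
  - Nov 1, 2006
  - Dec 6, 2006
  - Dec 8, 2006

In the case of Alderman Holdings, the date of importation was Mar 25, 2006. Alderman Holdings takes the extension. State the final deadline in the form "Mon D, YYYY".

Starting the day after Mar 25, 2006 and counting 15 business days lands on Apr 14, 2006.
Apr 14, 2006 (Friday) is already a business day.
With the 90-day extension, Apr 14, 2006 becomes Jul 13, 2006.
Jul 13, 2006 (Thursday) is already a business day.
The final due date is Jul 13, 2006.

Jul 13, 2006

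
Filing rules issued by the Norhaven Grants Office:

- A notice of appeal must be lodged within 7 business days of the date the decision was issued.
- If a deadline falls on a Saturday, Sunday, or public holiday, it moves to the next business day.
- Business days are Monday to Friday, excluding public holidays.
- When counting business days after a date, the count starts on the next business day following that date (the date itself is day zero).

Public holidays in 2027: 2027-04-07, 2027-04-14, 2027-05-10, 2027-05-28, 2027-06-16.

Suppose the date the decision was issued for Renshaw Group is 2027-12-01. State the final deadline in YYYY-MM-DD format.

Counting 7 business days after 2027-12-01 (skipping weekends and listed holidays) reaches 2027-12-10.
2027-12-10 (Friday) is already a business day.
So the filing is due 2027-12-10.

2027-12-10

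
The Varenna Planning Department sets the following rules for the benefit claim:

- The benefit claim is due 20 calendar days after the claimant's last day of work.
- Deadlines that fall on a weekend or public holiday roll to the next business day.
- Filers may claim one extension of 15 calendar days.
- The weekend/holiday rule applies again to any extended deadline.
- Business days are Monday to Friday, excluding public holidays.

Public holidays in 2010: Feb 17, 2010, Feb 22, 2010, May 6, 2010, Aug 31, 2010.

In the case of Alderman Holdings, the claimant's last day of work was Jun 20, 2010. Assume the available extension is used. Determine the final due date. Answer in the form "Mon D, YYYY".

Jul 27, 2010

Trigger date Jun 20, 2010 + 20 calendar days = Jul 10, 2010.
Jul 10, 2010 falls on a Saturday. Rolling to the next business day gives Jul 12, 2010, a Monday.
Applying the 15-calendar-day extension: Jul 12, 2010 + 15 days = Jul 27, 2010.
Jul 27, 2010 is a Tuesday and not a listed holiday, so it stands.
The final due date is Jul 27, 2010.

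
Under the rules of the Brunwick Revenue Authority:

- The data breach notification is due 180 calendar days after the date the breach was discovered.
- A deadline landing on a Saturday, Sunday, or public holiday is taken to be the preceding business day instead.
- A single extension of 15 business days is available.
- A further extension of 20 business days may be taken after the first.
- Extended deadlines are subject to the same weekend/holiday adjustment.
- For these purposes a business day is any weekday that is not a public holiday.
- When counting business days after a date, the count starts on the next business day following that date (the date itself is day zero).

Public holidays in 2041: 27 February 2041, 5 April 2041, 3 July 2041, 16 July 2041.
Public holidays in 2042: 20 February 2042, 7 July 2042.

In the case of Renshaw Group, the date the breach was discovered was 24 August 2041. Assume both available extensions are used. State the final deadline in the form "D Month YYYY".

10 April 2042

From 24 August 2041, 180 calendar days later is 20 February 2042.
20 February 2042 falls on a listed holiday. Rolling to the preceding business day gives 19 February 2042, a Wednesday.
Applying the 15-business-day extension: 15 business days after 19 February 2042 is 13 March 2042.
13 March 2042 falls on a Thursday, which is a business day, so no adjustment is needed.
Counting 20 further business days from 13 March 2042 reaches 10 April 2042.
10 April 2042 (Thursday) is already a business day.
So the filing is due 10 April 2042.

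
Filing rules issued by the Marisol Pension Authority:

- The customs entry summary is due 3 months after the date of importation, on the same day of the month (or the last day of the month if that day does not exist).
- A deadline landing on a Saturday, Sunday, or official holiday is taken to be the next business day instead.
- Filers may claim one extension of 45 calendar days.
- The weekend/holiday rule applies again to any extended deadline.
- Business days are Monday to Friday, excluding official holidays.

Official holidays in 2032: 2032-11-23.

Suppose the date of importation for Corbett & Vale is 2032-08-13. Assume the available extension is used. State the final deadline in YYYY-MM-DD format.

Moving 3 months forward from 2032-08-13 on the corresponding day gives 2032-11-13.
2032-11-13 falls on a Saturday. Rolling to the next business day gives 2032-11-15, a Monday.
Add the 45 calendar-day extension to 2032-11-15: 2032-12-30.
2032-12-30 falls on a Thursday, which is a business day, so no adjustment is needed.
Final deadline: 2032-12-30.

2032-12-30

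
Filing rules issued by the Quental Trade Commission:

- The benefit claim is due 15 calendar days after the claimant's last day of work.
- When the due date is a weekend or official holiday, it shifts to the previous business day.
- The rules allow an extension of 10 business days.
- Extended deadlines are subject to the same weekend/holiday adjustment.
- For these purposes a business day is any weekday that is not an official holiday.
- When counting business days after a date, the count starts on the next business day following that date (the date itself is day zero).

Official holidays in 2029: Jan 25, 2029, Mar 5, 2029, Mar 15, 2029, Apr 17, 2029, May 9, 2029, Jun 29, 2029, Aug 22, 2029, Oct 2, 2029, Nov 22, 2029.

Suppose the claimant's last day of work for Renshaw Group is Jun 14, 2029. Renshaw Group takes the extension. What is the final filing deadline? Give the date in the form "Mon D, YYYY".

Jul 13, 2029

Adding 15 calendar days to Jun 14, 2029 gives Jun 29, 2029.
Jun 29, 2029 is a listed holiday; the preceding business day is Jun 28, 2029 (Thursday).
Applying the 10-business-day extension: 10 business days after Jun 28, 2029 is Jul 13, 2029.
Jul 13, 2029 (Friday) is already a business day.
Final deadline: Jul 13, 2029.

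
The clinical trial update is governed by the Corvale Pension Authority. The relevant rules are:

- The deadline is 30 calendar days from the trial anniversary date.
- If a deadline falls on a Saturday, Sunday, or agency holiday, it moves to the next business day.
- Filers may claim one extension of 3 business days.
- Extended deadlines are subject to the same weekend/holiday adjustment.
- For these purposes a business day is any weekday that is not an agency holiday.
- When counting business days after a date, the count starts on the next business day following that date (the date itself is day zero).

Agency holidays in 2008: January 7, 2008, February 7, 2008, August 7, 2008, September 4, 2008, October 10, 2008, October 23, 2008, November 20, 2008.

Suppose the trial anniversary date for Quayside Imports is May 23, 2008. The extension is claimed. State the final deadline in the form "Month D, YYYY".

From May 23, 2008, 30 calendar days later is June 22, 2008.
June 22, 2008 falls on a Sunday. Rolling to the next business day gives June 23, 2008, a Monday.
Applying the 3-business-day extension: 3 business days after June 23, 2008 is June 26, 2008.
Since June 26, 2008 is a Thursday and not a holiday, the date is unchanged.
Final deadline: June 26, 2008.

June 26, 2008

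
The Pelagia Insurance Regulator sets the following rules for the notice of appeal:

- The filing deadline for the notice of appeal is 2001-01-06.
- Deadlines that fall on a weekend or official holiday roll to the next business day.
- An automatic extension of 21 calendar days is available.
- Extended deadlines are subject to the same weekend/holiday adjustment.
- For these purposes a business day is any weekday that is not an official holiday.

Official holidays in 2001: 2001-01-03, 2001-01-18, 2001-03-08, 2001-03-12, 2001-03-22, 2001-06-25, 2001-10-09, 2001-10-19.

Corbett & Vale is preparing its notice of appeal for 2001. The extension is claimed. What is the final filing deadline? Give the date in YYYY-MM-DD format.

2001-01-29

The stated deadline is 2001-01-06.
2001-01-06 falls on a Saturday. Rolling to the next business day gives 2001-01-08, a Monday.
With the 21-day extension, 2001-01-08 becomes 2001-01-29.
2001-01-29 (Monday) is already a business day.
The final due date is 2001-01-29.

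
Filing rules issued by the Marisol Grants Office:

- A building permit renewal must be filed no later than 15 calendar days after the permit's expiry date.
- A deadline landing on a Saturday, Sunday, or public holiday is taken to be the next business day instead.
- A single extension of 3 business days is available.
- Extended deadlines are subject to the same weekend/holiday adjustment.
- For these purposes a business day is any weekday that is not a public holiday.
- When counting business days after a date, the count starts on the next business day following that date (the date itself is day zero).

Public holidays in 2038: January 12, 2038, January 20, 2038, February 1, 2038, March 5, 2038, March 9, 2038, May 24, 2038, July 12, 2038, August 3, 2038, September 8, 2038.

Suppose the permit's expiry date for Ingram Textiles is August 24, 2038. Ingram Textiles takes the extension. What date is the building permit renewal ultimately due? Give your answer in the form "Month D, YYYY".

Trigger date August 24, 2038 + 15 calendar days = September 8, 2038.
September 8, 2038 falls on a listed holiday. Rolling to the next business day gives September 9, 2038, a Thursday.
Applying the 3-business-day extension: 3 business days after September 9, 2038 is September 14, 2038.
September 14, 2038 is a Tuesday and not a listed holiday, so it stands.
Deadline: September 14, 2038.

September 14, 2038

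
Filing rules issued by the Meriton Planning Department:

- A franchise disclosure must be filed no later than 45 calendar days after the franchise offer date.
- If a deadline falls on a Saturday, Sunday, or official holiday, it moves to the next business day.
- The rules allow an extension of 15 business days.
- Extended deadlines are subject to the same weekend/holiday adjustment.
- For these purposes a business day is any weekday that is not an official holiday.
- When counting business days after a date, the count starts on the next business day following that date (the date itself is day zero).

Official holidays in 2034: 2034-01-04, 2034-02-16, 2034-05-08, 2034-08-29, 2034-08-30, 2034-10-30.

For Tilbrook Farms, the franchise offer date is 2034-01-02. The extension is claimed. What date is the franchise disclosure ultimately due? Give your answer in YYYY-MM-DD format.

From 2034-01-02, 45 calendar days later is 2034-02-16.
Because 2034-02-16 is a listed holiday, the deadline becomes 2034-02-17 (Friday).
Counting 15 further business days from 2034-02-17 reaches 2034-03-10.
Since 2034-03-10 is a Friday and not a holiday, the date is unchanged.
The final due date is 2034-03-10.

2034-03-10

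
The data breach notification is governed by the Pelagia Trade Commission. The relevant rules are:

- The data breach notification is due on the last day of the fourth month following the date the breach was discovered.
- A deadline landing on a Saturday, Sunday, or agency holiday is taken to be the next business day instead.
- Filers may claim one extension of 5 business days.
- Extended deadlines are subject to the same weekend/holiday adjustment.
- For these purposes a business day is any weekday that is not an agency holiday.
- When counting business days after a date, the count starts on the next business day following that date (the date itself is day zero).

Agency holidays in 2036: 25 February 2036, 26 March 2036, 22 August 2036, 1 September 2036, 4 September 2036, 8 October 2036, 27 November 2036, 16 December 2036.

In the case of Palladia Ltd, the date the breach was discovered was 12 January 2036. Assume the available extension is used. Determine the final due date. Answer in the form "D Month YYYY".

The fourth month after 12 January 2036 is May 2036, whose last day is 31 May 2036.
31 May 2036 falls on a Saturday. Rolling to the next business day gives 2 June 2036, a Monday.
The 5-business-day extension runs from 2 June 2036 to 9 June 2036.
9 June 2036 is a Monday and not a listed holiday, so it stands.
The final due date is 9 June 2036.

9 June 2036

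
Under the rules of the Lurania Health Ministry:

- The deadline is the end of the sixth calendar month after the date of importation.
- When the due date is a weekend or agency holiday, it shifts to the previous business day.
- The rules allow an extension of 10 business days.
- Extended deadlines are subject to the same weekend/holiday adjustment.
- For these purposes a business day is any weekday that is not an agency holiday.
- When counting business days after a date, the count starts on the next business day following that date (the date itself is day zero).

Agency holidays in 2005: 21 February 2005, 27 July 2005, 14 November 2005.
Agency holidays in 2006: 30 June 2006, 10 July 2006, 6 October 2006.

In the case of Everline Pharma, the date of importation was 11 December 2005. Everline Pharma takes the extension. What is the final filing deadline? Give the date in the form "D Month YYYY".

6 months after 11 December 2005 falls in June 2006; the last day of that month is 30 June 2006.
30 June 2006 is a listed holiday; the preceding business day is 29 June 2006 (Thursday).
Counting 10 further business days from 29 June 2006 reaches 17 July 2006.
17 July 2006 (Monday) is already a business day.
Deadline: 17 July 2006.

17 July 2006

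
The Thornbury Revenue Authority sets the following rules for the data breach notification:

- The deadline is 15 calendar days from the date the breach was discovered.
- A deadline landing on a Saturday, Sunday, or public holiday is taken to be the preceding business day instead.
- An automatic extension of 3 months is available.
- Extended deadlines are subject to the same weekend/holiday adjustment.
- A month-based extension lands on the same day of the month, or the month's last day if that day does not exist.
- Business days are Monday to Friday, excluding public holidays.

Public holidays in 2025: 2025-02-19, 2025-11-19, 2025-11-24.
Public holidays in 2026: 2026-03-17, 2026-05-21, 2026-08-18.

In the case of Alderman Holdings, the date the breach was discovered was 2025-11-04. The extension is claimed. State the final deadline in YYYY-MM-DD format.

From 2025-11-04, 15 calendar days later is 2025-11-19.
2025-11-19 is a listed holiday; the preceding business day is 2025-11-18 (Tuesday).
The 3 months extension carries 2025-11-18 to 2026-02-18.
2026-02-18 (Wednesday) is already a business day.
So the filing is due 2026-02-18.

2026-02-18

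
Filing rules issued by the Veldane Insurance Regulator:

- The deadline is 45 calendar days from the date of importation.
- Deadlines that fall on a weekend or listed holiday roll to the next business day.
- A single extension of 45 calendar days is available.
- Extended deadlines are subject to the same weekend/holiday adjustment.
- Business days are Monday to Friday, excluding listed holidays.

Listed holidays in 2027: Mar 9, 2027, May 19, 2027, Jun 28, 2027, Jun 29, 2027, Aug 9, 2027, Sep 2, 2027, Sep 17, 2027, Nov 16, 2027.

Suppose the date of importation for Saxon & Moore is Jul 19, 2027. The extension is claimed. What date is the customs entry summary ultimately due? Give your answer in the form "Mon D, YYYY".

Oct 18, 2027

Adding 45 calendar days to Jul 19, 2027 gives Sep 2, 2027.
Sep 2, 2027 is a listed holiday; the next business day is Sep 3, 2027 (Friday).
Add the 45 calendar-day extension to Sep 3, 2027: Oct 18, 2027.
Oct 18, 2027 (Monday) is already a business day.
So the filing is due Oct 18, 2027.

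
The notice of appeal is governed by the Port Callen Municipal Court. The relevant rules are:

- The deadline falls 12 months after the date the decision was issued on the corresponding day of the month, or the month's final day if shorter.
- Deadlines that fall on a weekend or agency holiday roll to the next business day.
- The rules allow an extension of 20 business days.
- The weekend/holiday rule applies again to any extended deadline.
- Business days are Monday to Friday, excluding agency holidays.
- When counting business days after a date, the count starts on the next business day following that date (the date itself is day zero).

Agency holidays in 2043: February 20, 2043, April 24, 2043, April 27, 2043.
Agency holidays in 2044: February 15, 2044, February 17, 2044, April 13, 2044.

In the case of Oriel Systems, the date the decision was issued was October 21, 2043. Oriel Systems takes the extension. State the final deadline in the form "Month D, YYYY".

November 18, 2044

12 months after October 21, 2043, on the same day of the month, is October 21, 2044.
October 21, 2044 is a Friday and not a listed holiday, so it stands.
Counting 20 further business days from October 21, 2044 reaches November 18, 2044.
Since November 18, 2044 is a Friday and not a holiday, the date is unchanged.
Final deadline: November 18, 2044.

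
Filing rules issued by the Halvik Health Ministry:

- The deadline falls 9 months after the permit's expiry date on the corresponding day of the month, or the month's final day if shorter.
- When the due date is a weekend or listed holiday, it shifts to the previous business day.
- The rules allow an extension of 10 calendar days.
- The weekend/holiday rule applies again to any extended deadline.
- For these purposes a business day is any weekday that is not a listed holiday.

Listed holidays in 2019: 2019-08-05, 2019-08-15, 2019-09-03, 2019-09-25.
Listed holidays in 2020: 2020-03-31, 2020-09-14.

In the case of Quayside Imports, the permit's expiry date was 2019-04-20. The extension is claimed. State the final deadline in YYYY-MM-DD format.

2020-01-30

9 months after 2019-04-20, on the same day of the month, is 2020-01-20.
2020-01-20 falls on a Monday, which is a business day, so no adjustment is needed.
Add the 10 calendar-day extension to 2020-01-20: 2020-01-30.
2020-01-30 (Thursday) is already a business day.
Final deadline: 2020-01-30.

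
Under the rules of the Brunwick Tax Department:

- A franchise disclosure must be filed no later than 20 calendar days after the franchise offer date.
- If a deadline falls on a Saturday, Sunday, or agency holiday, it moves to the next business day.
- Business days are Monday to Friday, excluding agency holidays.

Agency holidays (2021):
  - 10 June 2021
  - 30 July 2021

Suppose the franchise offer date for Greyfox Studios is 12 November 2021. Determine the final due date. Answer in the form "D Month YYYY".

20 calendar days after 12 November 2021 is 2 December 2021.
2 December 2021 falls on a Thursday, which is a business day, so no adjustment is needed.
Final deadline: 2 December 2021.

2 December 2021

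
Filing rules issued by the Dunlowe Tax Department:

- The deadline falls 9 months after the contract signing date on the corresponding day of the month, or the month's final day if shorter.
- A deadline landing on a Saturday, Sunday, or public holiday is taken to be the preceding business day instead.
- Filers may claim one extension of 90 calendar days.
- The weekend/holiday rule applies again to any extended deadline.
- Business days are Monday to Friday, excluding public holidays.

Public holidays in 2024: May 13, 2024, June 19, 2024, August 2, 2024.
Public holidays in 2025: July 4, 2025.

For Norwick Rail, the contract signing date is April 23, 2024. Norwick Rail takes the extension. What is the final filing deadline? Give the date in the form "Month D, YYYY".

9 months after April 23, 2024, on the same day of the month, is January 23, 2025.
Since January 23, 2025 is a Thursday and not a holiday, the date is unchanged.
With the 90-day extension, January 23, 2025 becomes April 23, 2025.
April 23, 2025 (Wednesday) is already a business day.
Final deadline: April 23, 2025.

April 23, 2025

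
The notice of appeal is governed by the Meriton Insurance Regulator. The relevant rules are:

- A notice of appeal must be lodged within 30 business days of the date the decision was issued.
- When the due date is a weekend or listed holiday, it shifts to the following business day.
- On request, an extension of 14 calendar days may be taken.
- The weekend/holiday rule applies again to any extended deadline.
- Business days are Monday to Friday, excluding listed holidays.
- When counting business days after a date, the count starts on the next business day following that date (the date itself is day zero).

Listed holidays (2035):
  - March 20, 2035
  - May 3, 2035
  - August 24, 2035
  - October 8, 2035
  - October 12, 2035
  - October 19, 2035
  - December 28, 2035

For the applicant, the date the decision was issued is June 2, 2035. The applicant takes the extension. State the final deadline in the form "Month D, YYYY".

July 27, 2035

Starting the day after June 2, 2035 and counting 30 business days lands on July 13, 2035.
July 13, 2035 is a Friday and not a listed holiday, so it stands.
Applying the 14-calendar-day extension: July 13, 2035 + 14 days = July 27, 2035.
Since July 27, 2035 is a Friday and not a holiday, the date is unchanged.
So the filing is due July 27, 2035.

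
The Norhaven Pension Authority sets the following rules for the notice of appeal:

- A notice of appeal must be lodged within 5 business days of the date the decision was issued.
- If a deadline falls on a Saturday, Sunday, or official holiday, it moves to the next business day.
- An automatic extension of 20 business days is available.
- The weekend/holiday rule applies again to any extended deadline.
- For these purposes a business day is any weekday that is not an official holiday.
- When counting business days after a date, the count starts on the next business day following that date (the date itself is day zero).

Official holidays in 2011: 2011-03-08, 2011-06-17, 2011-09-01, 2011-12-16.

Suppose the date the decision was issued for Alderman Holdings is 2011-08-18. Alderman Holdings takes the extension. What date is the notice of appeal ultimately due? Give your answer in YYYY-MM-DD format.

Starting the day after 2011-08-18 and counting 5 business days lands on 2011-08-25.
2011-08-25 falls on a Thursday, which is a business day, so no adjustment is needed.
Applying the 20-business-day extension: 20 business days after 2011-08-25 is 2011-09-23.
2011-09-23 is a Friday and not a listed holiday, so it stands.
Final deadline: 2011-09-23.

2011-09-23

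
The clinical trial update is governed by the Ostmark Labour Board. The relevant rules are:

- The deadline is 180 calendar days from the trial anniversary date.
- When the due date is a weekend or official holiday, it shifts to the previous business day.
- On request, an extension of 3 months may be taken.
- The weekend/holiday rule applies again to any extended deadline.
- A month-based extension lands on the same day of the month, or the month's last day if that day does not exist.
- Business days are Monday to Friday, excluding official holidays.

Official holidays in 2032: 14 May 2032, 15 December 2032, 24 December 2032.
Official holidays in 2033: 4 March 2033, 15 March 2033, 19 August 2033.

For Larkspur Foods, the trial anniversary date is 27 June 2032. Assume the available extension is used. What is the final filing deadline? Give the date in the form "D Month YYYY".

From 27 June 2032, 180 calendar days later is 24 December 2032.
24 December 2032 falls on a listed holiday. Rolling to the preceding business day gives 23 December 2032, a Thursday.
Add 3 months to 23 December 2032: 23 March 2033.
23 March 2033 is a Wednesday and not a listed holiday, so it stands.
Final deadline: 23 March 2033.

23 March 2033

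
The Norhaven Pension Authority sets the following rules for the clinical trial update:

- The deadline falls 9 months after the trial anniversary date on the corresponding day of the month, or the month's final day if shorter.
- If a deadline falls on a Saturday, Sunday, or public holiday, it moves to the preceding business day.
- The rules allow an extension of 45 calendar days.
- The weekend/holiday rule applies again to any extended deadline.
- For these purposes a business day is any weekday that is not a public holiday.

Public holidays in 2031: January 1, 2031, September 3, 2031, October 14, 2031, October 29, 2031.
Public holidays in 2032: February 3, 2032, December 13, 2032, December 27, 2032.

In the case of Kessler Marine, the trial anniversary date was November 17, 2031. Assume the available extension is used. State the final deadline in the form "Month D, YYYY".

9 months from November 17, 2031 is August 17, 2032.
August 17, 2032 is a Tuesday and not a listed holiday, so it stands.
With the 45-day extension, August 17, 2032 becomes October 1, 2032.
Since October 1, 2032 is a Friday and not a holiday, the date is unchanged.
The final due date is October 1, 2032.

October 1, 2032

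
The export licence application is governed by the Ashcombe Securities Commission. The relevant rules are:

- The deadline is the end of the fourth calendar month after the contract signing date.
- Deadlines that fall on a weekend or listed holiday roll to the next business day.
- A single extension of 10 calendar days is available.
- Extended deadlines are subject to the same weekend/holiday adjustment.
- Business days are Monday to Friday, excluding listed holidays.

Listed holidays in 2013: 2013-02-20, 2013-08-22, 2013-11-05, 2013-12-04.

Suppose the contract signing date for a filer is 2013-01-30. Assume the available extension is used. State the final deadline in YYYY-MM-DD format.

2013-06-10

4 months after 2013-01-30 is May 2013; that month ends on 2013-05-31.
2013-05-31 (Friday) is already a business day.
With the 10-day extension, 2013-05-31 becomes 2013-06-10.
Since 2013-06-10 is a Monday and not a holiday, the date is unchanged.
Deadline: 2013-06-10.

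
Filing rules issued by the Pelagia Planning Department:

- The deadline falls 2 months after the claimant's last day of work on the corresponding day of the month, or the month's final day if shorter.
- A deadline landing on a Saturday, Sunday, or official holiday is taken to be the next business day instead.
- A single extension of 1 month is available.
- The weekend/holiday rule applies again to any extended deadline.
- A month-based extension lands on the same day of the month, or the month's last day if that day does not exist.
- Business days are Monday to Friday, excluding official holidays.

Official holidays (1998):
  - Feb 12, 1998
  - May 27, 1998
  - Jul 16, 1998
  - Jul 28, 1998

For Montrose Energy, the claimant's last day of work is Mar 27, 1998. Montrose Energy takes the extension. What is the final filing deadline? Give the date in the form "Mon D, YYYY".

Jun 29, 1998

2 months after Mar 27, 1998, on the same day of the month, is May 27, 1998.
May 27, 1998 is a listed holiday, so it moves to the next business day, May 28, 1998 (Thursday).
The 1 month extension carries May 28, 1998 to Jun 28, 1998.
Because Jun 28, 1998 is a Sunday, the deadline becomes Jun 29, 1998 (Monday).
The final due date is Jun 29, 1998.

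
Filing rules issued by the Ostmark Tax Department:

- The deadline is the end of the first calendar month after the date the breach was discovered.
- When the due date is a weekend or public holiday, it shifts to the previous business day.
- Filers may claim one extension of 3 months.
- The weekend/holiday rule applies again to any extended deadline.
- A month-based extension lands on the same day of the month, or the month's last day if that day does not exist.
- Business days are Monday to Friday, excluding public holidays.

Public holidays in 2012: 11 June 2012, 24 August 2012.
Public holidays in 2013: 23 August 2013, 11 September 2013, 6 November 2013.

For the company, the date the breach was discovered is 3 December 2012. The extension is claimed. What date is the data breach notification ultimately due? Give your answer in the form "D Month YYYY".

The first month after 3 December 2012 is January 2013, whose last day is 31 January 2013.
31 January 2013 (Thursday) is already a business day.
Applying the 3 months extension: 3 months after 31 January 2013 is 30 April 2013 (day 31 does not exist in April, so the month's last day is used).
30 April 2013 is a Tuesday and not a listed holiday, so it stands.
So the filing is due 30 April 2013.

30 April 2013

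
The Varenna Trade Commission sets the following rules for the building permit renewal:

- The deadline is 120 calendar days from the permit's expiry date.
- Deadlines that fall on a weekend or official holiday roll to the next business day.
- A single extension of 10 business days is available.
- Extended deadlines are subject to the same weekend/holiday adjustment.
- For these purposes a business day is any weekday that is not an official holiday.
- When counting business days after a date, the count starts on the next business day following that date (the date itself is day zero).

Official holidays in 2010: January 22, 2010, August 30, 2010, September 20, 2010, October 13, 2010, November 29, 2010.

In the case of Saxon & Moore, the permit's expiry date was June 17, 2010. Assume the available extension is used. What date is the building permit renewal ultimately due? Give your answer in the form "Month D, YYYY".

From June 17, 2010, 120 calendar days later is October 15, 2010.
October 15, 2010 (Friday) is already a business day.
Applying the 10-business-day extension: 10 business days after October 15, 2010 is October 29, 2010.
Since October 29, 2010 is a Friday and not a holiday, the date is unchanged.
Deadline: October 29, 2010.

October 29, 2010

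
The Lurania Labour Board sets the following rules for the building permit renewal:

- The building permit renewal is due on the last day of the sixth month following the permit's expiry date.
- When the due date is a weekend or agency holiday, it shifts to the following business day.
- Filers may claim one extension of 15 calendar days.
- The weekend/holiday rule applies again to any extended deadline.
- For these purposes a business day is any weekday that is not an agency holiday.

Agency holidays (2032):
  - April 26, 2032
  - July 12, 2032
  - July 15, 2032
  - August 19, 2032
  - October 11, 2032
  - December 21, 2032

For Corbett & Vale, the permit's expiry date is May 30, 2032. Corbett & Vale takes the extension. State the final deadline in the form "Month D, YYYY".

December 15, 2032

6 months after May 30, 2032 is November 2032; that month ends on November 30, 2032.
November 30, 2032 falls on a Tuesday, which is a business day, so no adjustment is needed.
Applying the 15-calendar-day extension: November 30, 2032 + 15 days = December 15, 2032.
December 15, 2032 is a Wednesday and not a listed holiday, so it stands.
The final due date is December 15, 2032.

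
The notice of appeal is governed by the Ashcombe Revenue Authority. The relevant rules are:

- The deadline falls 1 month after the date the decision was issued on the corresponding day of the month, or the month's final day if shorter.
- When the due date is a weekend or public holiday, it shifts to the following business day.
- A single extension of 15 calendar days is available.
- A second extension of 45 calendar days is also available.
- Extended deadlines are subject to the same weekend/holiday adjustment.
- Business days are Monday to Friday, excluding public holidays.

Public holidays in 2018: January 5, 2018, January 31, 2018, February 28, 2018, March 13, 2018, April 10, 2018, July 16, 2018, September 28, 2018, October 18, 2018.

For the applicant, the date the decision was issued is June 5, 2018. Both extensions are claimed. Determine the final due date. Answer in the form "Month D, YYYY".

September 3, 2018

Moving 1 month forward from June 5, 2018 on the corresponding day gives July 5, 2018.
Since July 5, 2018 is a Thursday and not a holiday, the date is unchanged.
Applying the 15-calendar-day extension: July 5, 2018 + 15 days = July 20, 2018.
July 20, 2018 is a Friday and not a listed holiday, so it stands.
The 45-calendar-day extension moves the deadline from July 20, 2018 to September 3, 2018.
September 3, 2018 falls on a Monday, which is a business day, so no adjustment is needed.
The final due date is September 3, 2018.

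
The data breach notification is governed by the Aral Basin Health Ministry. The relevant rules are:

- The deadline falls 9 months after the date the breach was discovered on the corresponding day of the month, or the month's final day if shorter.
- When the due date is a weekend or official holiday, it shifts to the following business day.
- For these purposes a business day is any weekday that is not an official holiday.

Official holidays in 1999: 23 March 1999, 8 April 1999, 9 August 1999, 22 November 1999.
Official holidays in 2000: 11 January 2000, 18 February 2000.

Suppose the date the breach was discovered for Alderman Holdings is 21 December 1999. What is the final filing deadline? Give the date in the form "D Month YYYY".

21 September 2000

Moving 9 months forward from 21 December 1999 on the corresponding day gives 21 September 2000.
Since 21 September 2000 is a Thursday and not a holiday, the date is unchanged.
So the filing is due 21 September 2000.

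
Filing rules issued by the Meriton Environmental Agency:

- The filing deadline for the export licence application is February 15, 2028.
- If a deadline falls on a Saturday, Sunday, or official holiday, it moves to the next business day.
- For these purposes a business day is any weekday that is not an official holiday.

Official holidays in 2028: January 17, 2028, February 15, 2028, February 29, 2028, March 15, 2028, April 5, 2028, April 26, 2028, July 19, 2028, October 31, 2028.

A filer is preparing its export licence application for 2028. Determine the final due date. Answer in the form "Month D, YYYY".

February 16, 2028

The stated deadline is February 15, 2028.
February 15, 2028 is a listed holiday, so it moves to the next business day, February 16, 2028 (Wednesday).
Final deadline: February 16, 2028.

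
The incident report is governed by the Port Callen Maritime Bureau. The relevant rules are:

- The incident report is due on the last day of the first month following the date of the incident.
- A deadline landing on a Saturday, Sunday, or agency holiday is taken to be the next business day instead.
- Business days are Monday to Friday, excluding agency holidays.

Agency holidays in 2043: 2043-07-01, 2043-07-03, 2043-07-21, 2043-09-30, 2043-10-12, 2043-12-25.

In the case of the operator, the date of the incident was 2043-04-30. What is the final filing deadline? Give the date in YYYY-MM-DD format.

2043-06-01

The first month after 2043-04-30 is May 2043, whose last day is 2043-05-31.
Because 2043-05-31 is a Sunday, the deadline becomes 2043-06-01 (Monday).
Deadline: 2043-06-01.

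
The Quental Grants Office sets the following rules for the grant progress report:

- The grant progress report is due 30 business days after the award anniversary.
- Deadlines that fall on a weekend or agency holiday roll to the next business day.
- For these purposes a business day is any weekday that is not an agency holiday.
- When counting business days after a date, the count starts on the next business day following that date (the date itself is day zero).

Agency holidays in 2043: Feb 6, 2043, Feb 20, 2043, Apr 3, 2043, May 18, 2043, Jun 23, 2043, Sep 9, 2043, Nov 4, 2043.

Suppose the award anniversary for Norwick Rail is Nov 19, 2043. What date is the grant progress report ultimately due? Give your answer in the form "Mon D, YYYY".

30 business days after Nov 19, 2043, excluding weekends and holidays, is Dec 31, 2043.
Dec 31, 2043 is a Thursday and not a listed holiday, so it stands.
Final deadline: Dec 31, 2043.

Dec 31, 2043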